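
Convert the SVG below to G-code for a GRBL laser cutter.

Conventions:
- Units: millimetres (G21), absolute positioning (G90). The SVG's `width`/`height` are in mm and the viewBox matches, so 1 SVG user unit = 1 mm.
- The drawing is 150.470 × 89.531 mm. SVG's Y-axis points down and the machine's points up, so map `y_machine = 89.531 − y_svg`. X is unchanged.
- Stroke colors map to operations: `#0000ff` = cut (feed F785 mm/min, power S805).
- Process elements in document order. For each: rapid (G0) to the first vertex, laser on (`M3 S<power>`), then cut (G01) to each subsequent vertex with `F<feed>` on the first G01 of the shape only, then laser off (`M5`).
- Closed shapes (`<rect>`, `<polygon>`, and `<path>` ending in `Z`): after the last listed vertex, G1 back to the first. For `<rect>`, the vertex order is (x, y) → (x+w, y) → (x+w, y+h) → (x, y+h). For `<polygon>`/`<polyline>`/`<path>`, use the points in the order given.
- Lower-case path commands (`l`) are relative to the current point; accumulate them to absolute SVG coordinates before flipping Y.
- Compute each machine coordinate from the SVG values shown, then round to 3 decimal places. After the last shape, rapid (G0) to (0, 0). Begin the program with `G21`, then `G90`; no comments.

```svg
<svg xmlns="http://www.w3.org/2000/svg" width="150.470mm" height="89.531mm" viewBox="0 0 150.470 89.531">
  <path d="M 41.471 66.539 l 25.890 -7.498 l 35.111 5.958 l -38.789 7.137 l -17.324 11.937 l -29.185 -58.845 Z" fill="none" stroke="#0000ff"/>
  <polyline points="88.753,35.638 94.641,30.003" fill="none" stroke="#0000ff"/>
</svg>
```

1 u = 1 mm; y_m = 89.531 − y.

[1] `<path>` closed polygon, #0000ff→cut S805 F785: (41.471,22.992) → (67.361,30.490) → (102.472,24.532) → (63.683,17.395) → (46.359,5.458) → (17.174,64.303) → (41.471,22.992) (closed)

[2] `<polyline>` line segment, #0000ff→cut S805 F785: (88.753,53.893) → (94.641,59.528)

G21
G90
G0 X41.471 Y22.992
M3 S805
G01 X67.361 Y30.490 F785
G01 X102.472 Y24.532
G01 X63.683 Y17.395
G01 X46.359 Y5.458
G01 X17.174 Y64.303
G01 X41.471 Y22.992
M5
G0 X88.753 Y53.893
M3 S805
G01 X94.641 Y59.528 F785
M5
G0 X0.000 Y0.000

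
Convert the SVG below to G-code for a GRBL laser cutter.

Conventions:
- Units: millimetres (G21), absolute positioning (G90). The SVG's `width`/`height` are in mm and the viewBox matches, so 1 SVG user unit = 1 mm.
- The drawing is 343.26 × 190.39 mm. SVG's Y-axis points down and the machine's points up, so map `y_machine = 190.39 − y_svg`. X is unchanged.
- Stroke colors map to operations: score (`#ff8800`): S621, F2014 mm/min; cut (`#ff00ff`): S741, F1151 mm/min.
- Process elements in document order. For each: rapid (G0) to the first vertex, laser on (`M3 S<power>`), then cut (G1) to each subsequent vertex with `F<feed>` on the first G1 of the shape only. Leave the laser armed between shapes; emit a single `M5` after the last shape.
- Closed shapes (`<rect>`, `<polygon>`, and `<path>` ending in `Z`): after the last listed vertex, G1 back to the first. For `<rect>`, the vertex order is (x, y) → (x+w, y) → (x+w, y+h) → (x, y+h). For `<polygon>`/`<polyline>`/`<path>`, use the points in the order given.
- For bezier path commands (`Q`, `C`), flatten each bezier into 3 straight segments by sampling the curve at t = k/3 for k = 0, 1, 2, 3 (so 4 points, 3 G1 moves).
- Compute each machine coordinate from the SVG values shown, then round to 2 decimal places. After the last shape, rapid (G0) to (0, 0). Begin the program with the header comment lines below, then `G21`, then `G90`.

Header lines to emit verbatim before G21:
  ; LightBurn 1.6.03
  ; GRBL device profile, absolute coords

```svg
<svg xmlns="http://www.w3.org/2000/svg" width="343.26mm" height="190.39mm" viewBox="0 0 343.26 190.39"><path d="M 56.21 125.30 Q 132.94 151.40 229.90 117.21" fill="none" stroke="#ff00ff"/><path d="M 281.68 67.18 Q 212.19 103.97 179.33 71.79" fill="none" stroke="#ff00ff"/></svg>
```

; LightBurn 1.6.03
; GRBL device profile, absolute coords
G21
G90
G0 X56.21 Y65.09
M3 S741
G1 X109.61 Y54.39 F1151
G1 X167.51 Y57.09
G1 X229.90 Y73.18
G0 X281.68 Y123.21
M3 S741
G1 X239.42 Y106.35 F1151
G1 X205.31 Y104.81
G1 X179.33 Y118.60
M5
G0 X0.00 Y0.00

Since the viewBox matches the mm dimensions, user units are millimetres directly. The only transform is the Y-flip y_m = 190.39 − y_svg.

Shape 1 is a quadratic bezier drawn with `<path>`. Its stroke #ff00ff means cut at S741, F1151. After flipping Y the toolpath is (56.21,65.09) → (109.61,54.39) → (167.51,57.09) → (229.90,73.18).

Shape 2 is a quadratic bezier drawn with `<path>`. Its stroke #ff00ff means cut at S741, F1151. After flipping Y the toolpath is (281.68,123.21) → (239.42,106.35) → (205.31,104.81) → (179.33,118.60).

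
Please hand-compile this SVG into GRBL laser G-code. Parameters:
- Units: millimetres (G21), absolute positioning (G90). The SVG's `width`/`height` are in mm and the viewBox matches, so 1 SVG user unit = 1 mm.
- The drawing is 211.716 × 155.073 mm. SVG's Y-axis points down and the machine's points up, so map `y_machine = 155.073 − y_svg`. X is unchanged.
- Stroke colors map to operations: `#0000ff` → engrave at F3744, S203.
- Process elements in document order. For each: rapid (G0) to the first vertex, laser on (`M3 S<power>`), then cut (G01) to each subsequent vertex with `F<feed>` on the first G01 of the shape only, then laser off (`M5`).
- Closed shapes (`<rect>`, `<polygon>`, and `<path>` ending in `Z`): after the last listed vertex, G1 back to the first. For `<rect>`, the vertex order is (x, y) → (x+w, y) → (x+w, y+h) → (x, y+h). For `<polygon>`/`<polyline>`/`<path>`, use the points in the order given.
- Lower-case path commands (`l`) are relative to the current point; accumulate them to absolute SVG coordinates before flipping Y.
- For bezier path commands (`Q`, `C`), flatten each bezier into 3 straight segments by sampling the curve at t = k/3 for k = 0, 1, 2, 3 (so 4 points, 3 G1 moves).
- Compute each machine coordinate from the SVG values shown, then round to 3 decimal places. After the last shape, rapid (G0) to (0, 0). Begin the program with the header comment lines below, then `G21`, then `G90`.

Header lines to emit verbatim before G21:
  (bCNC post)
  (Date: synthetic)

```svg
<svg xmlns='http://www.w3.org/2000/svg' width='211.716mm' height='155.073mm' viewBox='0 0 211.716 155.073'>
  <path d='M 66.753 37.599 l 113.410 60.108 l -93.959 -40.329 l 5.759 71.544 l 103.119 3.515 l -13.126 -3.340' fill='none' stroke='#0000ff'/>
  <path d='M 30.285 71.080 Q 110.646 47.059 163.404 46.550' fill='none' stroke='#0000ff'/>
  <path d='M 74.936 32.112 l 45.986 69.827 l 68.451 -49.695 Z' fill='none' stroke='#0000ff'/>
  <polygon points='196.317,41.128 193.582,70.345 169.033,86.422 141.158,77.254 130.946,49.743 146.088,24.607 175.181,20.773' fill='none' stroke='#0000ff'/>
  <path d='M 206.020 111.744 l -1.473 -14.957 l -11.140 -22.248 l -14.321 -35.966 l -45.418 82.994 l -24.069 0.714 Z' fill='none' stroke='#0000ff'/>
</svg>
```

viewBox `0 0 211.716 155.073` with mm width/height → 1 unit = 1 mm. Flip: y_m = 155.073 − y_svg.

**Shape 1** — `<path>` open polyline, stroke `#0000ff` → engrave (S203, F3744). Machine vertices: (66.753,117.474) → (180.163,57.366) → (86.204,97.695) → (91.963,26.151) → (195.082,22.636) → (181.956,25.976). Open path.

**Shape 2** — `<path>` quadratic bezier, stroke `#0000ff` → engrave (S203, F3744). Control points (SVG): P0=(30.285,71.080), P1=(110.646,47.059), P2=(163.404,46.550); sampled at t=k/3. Machine vertices: (30.285,83.993) → (80.792,97.395) → (125.165,105.571) → (163.404,108.523). Open path.

**Shape 3** — `<path>` closed polygon, stroke `#0000ff` → engrave (S203, F3744). Machine vertices: (74.936,122.961) → (120.922,53.134) → (189.373,102.829) → (74.936,122.961). Closed: final G1 returns to the first vertex.

**Shape 4** — `<polygon>` regular polygon, stroke `#0000ff` → engrave (S203, F3744). Machine vertices: (196.317,113.945) → (193.582,84.728) → (169.033,68.651) → (141.158,77.819) → (130.946,105.330) → (146.088,130.466) → (175.181,134.300) → (196.317,113.945). Closed: final G1 returns to the first vertex.

**Shape 5** — `<path>` closed polygon, stroke `#0000ff` → engrave (S203, F3744). Machine vertices: (206.020,43.329) → (204.547,58.286) → (193.407,80.534) → (179.086,116.500) → (133.668,33.506) → (109.599,32.792) → (206.020,43.329). Closed: final G1 returns to the first vertex.

(bCNC post)
(Date: synthetic)
G21
G90
G0 X66.753 Y117.474
M3 S203
G01 X180.163 Y57.366 F3744
G01 X86.204 Y97.695
G01 X91.963 Y26.151
G01 X195.082 Y22.636
G01 X181.956 Y25.976
M5
G0 X30.285 Y83.993
M3 S203
G01 X80.792 Y97.395 F3744
G01 X125.165 Y105.571
G01 X163.404 Y108.523
M5
G0 X74.936 Y122.961
M3 S203
G01 X120.922 Y53.134 F3744
G01 X189.373 Y102.829
G01 X74.936 Y122.961
M5
G0 X196.317 Y113.945
M3 S203
G01 X193.582 Y84.728 F3744
G01 X169.033 Y68.651
G01 X141.158 Y77.819
G01 X130.946 Y105.330
G01 X146.088 Y130.466
G01 X175.181 Y134.300
G01 X196.317 Y113.945
M5
G0 X206.020 Y43.329
M3 S203
G01 X204.547 Y58.286 F3744
G01 X193.407 Y80.534
G01 X179.086 Y116.500
G01 X133.668 Y33.506
G01 X109.599 Y32.792
G01 X206.020 Y43.329
M5
G0 X0.000 Y0.000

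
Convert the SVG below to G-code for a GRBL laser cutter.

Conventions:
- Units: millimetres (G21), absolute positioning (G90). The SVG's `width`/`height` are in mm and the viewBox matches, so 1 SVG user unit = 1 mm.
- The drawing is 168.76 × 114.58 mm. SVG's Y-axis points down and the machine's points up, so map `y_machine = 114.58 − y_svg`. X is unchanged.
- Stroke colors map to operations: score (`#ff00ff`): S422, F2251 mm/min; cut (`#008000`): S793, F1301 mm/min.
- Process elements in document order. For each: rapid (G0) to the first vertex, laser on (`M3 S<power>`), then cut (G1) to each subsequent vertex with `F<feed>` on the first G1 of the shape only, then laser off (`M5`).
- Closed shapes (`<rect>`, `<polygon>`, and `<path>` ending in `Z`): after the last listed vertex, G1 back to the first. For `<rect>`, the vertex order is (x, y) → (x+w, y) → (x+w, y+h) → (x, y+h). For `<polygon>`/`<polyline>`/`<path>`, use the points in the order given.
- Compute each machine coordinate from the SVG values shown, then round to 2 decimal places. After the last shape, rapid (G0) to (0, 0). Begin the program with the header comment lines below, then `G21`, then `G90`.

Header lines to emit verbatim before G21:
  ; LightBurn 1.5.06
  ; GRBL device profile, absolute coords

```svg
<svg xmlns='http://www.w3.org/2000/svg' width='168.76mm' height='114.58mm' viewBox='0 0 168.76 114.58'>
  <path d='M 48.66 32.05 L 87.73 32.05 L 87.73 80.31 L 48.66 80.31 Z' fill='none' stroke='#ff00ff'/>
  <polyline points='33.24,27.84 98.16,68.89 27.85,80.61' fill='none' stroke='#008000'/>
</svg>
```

; LightBurn 1.5.06
; GRBL device profile, absolute coords
G21
G90
G0 X48.66 Y82.53
M3 S422
G1 X87.73 Y82.53 F2251
G1 X87.73 Y34.27
G1 X48.66 Y34.27
G1 X48.66 Y82.53
M5
G0 X33.24 Y86.74
M3 S793
G1 X98.16 Y45.69 F1301
G1 X27.85 Y33.97
M5
G0 X0.00 Y0.00

viewBox `0 0 168.76 114.58` with mm width/height → 1 unit = 1 mm. Flip: y_m = 114.58 − y_svg.

**Shape 1** — `<path>` rectangle, stroke `#ff00ff` → score (S422, F2251). Machine vertices: (48.66,82.53) → (87.73,82.53) → (87.73,34.27) → (48.66,34.27) → (48.66,82.53). Closed: final G1 returns to the first vertex.

**Shape 2** — `<polyline>` open polyline, stroke `#008000` → cut (S793, F1301). Machine vertices: (33.24,86.74) → (98.16,45.69) → (27.85,33.97). Open path.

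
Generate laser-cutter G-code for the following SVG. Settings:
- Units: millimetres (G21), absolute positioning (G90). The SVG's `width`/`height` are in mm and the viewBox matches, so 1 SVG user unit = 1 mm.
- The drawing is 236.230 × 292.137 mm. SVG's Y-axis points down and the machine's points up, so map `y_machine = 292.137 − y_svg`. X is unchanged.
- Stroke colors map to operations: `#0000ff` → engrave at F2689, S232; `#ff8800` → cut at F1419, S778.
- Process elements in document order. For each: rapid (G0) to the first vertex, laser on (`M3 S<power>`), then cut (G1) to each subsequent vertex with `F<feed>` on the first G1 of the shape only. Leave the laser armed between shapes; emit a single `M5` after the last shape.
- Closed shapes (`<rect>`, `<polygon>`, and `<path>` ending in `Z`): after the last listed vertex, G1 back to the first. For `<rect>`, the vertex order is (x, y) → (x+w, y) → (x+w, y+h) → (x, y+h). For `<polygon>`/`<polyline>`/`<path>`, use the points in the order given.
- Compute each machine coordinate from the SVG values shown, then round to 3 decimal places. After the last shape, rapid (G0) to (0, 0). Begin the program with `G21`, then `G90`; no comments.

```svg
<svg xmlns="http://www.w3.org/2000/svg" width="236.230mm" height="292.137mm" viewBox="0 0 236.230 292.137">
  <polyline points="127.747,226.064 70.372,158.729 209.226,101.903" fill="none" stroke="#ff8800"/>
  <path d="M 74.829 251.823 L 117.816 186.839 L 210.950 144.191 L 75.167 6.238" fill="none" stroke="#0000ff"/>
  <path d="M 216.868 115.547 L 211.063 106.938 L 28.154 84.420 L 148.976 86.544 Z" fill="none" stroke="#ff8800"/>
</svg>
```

G21
G90
G0 X127.747 Y66.073
M3 S778
G1 X70.372 Y133.408 F1419
G1 X209.226 Y190.234
G0 X74.829 Y40.314
M3 S232
G1 X117.816 Y105.298 F2689
G1 X210.950 Y147.946
G1 X75.167 Y285.899
G0 X216.868 Y176.590
M3 S778
G1 X211.063 Y185.199 F1419
G1 X28.154 Y207.717
G1 X148.976 Y205.593
G1 X216.868 Y176.590
M5
G0 X0.000 Y0.000

Since the viewBox matches the mm dimensions, user units are millimetres directly. The only transform is the Y-flip y_m = 292.137 − y_svg.

Shape 1 is a open polyline drawn with `<polyline>`. Its stroke #ff8800 means cut at S778, F1419. After flipping Y the toolpath is (127.747,66.073) → (70.372,133.408) → (209.226,190.234).

Shape 2 is a open polyline drawn with `<path>`. Its stroke #0000ff means engrave at S232, F2689. After flipping Y the toolpath is (74.829,40.314) → (117.816,105.298) → (210.950,147.946) → (75.167,285.899).

Shape 3 is a closed polygon drawn with `<path>`. Its stroke #ff8800 means cut at S778, F1419. After flipping Y the toolpath is (216.868,176.590) → (211.063,185.199) → (28.154,207.717) → (148.976,205.593) → (216.868,176.590), returning to the start.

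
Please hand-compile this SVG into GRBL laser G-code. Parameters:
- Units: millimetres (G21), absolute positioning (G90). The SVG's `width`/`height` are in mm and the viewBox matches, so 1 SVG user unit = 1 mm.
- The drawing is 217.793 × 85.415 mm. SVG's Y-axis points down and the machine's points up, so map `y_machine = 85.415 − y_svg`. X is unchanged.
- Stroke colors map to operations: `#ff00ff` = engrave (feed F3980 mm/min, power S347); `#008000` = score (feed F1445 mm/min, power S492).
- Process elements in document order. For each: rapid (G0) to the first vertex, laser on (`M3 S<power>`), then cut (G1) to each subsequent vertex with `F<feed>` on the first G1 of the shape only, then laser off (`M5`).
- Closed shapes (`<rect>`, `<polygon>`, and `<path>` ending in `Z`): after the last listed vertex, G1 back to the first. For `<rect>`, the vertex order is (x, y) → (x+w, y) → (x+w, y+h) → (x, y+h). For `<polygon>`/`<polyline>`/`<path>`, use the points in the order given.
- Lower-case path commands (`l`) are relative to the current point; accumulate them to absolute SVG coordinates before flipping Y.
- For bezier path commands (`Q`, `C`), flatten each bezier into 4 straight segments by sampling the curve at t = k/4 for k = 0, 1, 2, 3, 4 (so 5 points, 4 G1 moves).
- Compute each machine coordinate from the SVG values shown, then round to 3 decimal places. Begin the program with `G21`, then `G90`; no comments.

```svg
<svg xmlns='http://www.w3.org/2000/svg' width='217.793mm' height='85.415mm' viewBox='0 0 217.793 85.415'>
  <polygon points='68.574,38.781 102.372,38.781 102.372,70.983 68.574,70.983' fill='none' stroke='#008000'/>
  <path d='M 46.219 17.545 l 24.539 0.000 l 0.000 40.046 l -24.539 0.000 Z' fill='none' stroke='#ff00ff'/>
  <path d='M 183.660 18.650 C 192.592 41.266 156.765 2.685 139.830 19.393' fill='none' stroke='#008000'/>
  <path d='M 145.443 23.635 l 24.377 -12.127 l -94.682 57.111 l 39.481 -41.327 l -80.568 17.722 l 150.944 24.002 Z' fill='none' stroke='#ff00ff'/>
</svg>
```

viewBox `0 0 217.793 85.415` with mm width/height → 1 unit = 1 mm. Flip: y_m = 85.415 − y_svg.

**Shape 1** — `<polygon>` rectangle, stroke `#008000` → score (S492, F1445). Machine vertices: (68.574,46.634) → (102.372,46.634) → (102.372,14.432) → (68.574,14.432) → (68.574,46.634). Closed: final G1 returns to the first vertex.

**Shape 2** — `<path>` rectangle, stroke `#ff00ff` → engrave (S347, F3980). Machine vertices: (46.219,67.870) → (70.758,67.870) → (70.758,27.824) → (46.219,27.824) → (46.219,67.870). Closed: final G1 returns to the first vertex.

**Shape 3** — `<path>` cubic bezier, stroke `#008000` → score (S492, F1445). Control points (SVG): P0=(183.660,18.650), P1=(192.592,41.266), P2=(156.765,2.685), P3=(139.830,19.393); sampled at t=k/4. Machine vertices: (183.660,66.765) → (182.961,59.457) → (171.445,64.178) → (155.079,70.006) → (139.830,66.022). Open path.

**Shape 4** — `<path>` closed polygon, stroke `#ff00ff` → engrave (S347, F3980). Machine vertices: (145.443,61.780) → (169.820,73.907) → (75.138,16.796) → (114.619,58.123) → (34.051,40.401) → (184.995,16.399) → (145.443,61.780). Closed: final G1 returns to the first vertex.

G21
G90
G0 X68.574 Y46.634
M3 S492
G1 X102.372 Y46.634 F1445
G1 X102.372 Y14.432
G1 X68.574 Y14.432
G1 X68.574 Y46.634
M5
G0 X46.219 Y67.870
M3 S347
G1 X70.758 Y67.870 F3980
G1 X70.758 Y27.824
G1 X46.219 Y27.824
G1 X46.219 Y67.870
M5
G0 X183.660 Y66.765
M3 S492
G1 X182.961 Y59.457 F1445
G1 X171.445 Y64.178
G1 X155.079 Y70.006
G1 X139.830 Y66.022
M5
G0 X145.443 Y61.780
M3 S347
G1 X169.820 Y73.907 F3980
G1 X75.138 Y16.796
G1 X114.619 Y58.123
G1 X34.051 Y40.401
G1 X184.995 Y16.399
G1 X145.443 Y61.780
M5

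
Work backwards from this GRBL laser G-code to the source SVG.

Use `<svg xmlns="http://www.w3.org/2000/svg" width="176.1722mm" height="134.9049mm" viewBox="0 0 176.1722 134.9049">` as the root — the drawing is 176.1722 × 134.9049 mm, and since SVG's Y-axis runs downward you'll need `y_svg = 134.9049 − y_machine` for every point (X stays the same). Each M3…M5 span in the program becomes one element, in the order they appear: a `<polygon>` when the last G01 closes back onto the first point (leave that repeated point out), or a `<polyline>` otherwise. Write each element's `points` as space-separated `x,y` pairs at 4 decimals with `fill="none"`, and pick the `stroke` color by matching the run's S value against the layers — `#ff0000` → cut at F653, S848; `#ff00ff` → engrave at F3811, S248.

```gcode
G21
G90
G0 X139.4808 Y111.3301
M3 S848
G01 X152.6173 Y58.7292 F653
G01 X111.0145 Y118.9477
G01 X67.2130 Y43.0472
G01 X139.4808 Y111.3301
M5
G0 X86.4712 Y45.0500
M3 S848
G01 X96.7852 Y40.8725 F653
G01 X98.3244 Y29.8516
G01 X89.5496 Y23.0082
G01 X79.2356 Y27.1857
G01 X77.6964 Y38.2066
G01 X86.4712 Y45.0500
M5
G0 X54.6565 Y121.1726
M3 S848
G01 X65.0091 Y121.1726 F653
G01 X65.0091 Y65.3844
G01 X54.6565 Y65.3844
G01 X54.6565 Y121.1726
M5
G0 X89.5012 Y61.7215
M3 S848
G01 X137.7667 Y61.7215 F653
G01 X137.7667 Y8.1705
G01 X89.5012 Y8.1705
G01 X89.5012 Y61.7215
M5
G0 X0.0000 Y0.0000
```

<svg xmlns="http://www.w3.org/2000/svg" width="176.1722mm" height="134.9049mm" viewBox="0 0 176.1722 134.9049">
  <polygon points="139.4808,23.5748 152.6173,76.1757 111.0145,15.9572 67.2130,91.8577" fill="none" stroke="#ff0000"/>
  <polygon points="86.4712,89.8549 96.7852,94.0324 98.3244,105.0533 89.5496,111.8967 79.2356,107.7192 77.6964,96.6983" fill="none" stroke="#ff0000"/>
  <polygon points="54.6565,13.7323 65.0091,13.7323 65.0091,69.5205 54.6565,69.5205" fill="none" stroke="#ff0000"/>
  <polygon points="89.5012,73.1834 137.7667,73.1834 137.7667,126.7344 89.5012,126.7344" fill="none" stroke="#ff0000"/>
</svg>

y_svg = 134.9049 − y_m. Every run uses S848, so all elements get stroke `#ff0000` (cut).

[1] closed run; points: 139.4808,23.5748 152.6173,76.1757 111.0145,15.9572 67.2130,91.8577

[2] closed run; points: 86.4712,89.8549 96.7852,94.0324 98.3244,105.0533 89.5496,111.8967 79.2356,107.7192 77.6964,96.6983

[3] closed run; points: 54.6565,13.7323 65.0091,13.7323 65.0091,69.5205 54.6565,69.5205

[4] closed run; points: 89.5012,73.1834 137.7667,73.1834 137.7667,126.7344 89.5012,126.7344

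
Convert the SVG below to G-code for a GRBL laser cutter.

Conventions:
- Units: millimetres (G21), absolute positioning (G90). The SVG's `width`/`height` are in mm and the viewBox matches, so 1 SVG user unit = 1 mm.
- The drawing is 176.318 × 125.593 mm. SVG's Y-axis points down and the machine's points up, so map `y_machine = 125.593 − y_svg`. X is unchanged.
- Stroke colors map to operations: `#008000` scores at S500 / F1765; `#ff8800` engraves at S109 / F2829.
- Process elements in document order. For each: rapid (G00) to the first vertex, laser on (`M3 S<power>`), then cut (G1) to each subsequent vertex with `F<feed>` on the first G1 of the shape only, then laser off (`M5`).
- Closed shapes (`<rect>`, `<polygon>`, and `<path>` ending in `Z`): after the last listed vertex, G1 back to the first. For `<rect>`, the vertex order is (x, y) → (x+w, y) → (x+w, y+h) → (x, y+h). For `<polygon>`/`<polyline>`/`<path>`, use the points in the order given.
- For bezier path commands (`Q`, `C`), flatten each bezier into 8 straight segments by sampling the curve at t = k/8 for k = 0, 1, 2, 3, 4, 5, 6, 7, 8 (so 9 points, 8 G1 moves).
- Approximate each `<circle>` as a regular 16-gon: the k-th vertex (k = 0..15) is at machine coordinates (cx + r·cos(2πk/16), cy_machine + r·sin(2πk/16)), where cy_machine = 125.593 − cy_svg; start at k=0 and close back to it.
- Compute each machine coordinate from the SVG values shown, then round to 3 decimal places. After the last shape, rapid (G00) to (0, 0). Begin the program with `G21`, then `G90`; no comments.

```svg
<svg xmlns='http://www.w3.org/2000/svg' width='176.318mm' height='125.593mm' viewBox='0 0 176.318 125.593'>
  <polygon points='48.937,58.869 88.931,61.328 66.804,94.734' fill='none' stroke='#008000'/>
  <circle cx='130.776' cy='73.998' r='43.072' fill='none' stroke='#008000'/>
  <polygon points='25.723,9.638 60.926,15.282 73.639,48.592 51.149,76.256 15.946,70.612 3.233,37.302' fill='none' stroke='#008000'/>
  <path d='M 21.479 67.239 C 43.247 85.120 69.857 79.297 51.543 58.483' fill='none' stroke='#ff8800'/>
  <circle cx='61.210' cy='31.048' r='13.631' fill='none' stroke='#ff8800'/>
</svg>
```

G21
G90
G00 X48.937 Y66.724
M3 S500
G1 X88.931 Y64.265 F1765
G1 X66.804 Y30.859
G1 X48.937 Y66.724
M5
G00 X173.848 Y51.595
M3 S500
G1 X170.569 Y68.078 F1765
G1 X161.233 Y82.052
G1 X147.259 Y91.388
G1 X130.776 Y94.667
G1 X114.293 Y91.388
G1 X100.319 Y82.052
G1 X90.983 Y68.078
G1 X87.704 Y51.595
G1 X90.983 Y35.112
G1 X100.319 Y21.138
G1 X114.293 Y11.802
G1 X130.776 Y8.523
G1 X147.259 Y11.802
G1 X161.233 Y21.138
G1 X170.569 Y35.112
G1 X173.848 Y51.595
M5
G00 X25.723 Y115.955
M3 S500
G1 X60.926 Y110.311 F1765
G1 X73.639 Y77.001
G1 X51.149 Y49.337
G1 X15.946 Y54.981
G1 X3.233 Y88.291
G1 X25.723 Y115.955
M5
G00 X21.479 Y58.354
M3 S109
G1 X29.772 Y52.743 F2829
G1 X37.935 Y49.252
G1 X45.386 Y47.779
G1 X51.542 Y48.221
G1 X55.818 Y50.478
G1 X57.633 Y54.446
G1 X56.402 Y60.024
G1 X51.543 Y67.110
M5
G00 X74.841 Y94.545
M3 S109
G1 X73.803 Y99.761 F2829
G1 X70.849 Y104.184
G1 X66.426 Y107.138
G1 X61.210 Y108.176
G1 X55.994 Y107.138
G1 X51.571 Y104.184
G1 X48.617 Y99.761
G1 X47.579 Y94.545
G1 X48.617 Y89.329
G1 X51.571 Y84.906
G1 X55.994 Y81.952
G1 X61.210 Y80.914
G1 X66.426 Y81.952
G1 X70.849 Y84.906
G1 X73.803 Y89.329
G1 X74.841 Y94.545
M5
G00 X0.000 Y0.000

Since the viewBox matches the mm dimensions, user units are millimetres directly. The only transform is the Y-flip y_m = 125.593 − y_svg.

Shape 1 is a regular polygon drawn with `<polygon>`. Its stroke #008000 means score at S500, F1765. After flipping Y the toolpath is (48.937,66.724) → (88.931,64.265) → (66.804,30.859) → (48.937,66.724), returning to the start.

Shape 2 is a circle drawn with `<circle>`. Its stroke #008000 means score at S500, F1765. After flipping Y the toolpath is (173.848,51.595) → (170.569,68.078) → (161.233,82.052) → (147.259,91.388) → (130.776,94.667) → (114.293,91.388) → (100.319,82.052) → (90.983,68.078) → (87.704,51.595) → (90.983,35.112) → (100.319,21.138) → (114.293,11.802) → (130.776,8.523) → (147.259,11.802) → (161.233,21.138) → (170.569,35.112) → (173.848,51.595), returning to the start.

Shape 3 is a regular polygon drawn with `<polygon>`. Its stroke #008000 means score at S500, F1765. After flipping Y the toolpath is (25.723,115.955) → (60.926,110.311) → (73.639,77.001) → (51.149,49.337) → (15.946,54.981) → (3.233,88.291) → (25.723,115.955), returning to the start.

Shape 4 is a cubic bezier drawn with `<path>`. Its stroke #ff8800 means engrave at S109, F2829. After flipping Y the toolpath is (21.479,58.354) → (29.772,52.743) → (37.935,49.252) → (45.386,47.779) → (51.542,48.221) → (55.818,50.478) → (57.633,54.446) → (56.402,60.024) → (51.543,67.110).

Shape 5 is a circle drawn with `<circle>`. Its stroke #ff8800 means engrave at S109, F2829. After flipping Y the toolpath is (74.841,94.545) → (73.803,99.761) → (70.849,104.184) → (66.426,107.138) → (61.210,108.176) → (55.994,107.138) → (51.571,104.184) → (48.617,99.761) → (47.579,94.545) → (48.617,89.329) → (51.571,84.906) → (55.994,81.952) → (61.210,80.914) → (66.426,81.952) → (70.849,84.906) → (73.803,89.329) → (74.841,94.545), returning to the start.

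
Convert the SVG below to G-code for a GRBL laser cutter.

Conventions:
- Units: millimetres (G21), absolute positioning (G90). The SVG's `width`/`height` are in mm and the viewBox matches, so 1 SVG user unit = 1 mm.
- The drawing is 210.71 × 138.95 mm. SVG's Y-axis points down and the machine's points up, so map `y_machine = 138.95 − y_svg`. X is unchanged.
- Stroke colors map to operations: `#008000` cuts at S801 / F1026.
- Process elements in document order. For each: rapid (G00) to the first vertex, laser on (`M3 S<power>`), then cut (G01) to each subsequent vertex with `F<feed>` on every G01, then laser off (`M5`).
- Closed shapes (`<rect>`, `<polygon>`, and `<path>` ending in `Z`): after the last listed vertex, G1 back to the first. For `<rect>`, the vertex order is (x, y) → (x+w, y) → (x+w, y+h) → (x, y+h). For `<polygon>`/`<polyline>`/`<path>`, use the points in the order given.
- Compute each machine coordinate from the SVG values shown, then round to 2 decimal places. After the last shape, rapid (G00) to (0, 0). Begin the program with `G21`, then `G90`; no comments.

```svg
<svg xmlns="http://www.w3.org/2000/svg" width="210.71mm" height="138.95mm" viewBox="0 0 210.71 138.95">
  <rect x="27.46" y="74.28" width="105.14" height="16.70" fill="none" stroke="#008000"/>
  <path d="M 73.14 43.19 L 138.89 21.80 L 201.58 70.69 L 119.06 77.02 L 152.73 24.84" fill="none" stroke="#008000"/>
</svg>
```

G21
G90
G00 X27.46 Y64.67
M3 S801
G01 X132.60 Y64.67 F1026
G01 X132.60 Y47.97 F1026
G01 X27.46 Y47.97 F1026
G01 X27.46 Y64.67 F1026
M5
G00 X73.14 Y95.76
M3 S801
G01 X138.89 Y117.15 F1026
G01 X201.58 Y68.26 F1026
G01 X119.06 Y61.93 F1026
G01 X152.73 Y114.11 F1026
M5
G00 X0.00 Y0.00

viewBox `0 0 210.71 138.95` with mm width/height → 1 unit = 1 mm. Flip: y_m = 138.95 − y_svg.

**Shape 1** — `<rect>` rectangle, stroke `#008000` → cut (S801, F1026). Machine vertices: (27.46,64.67) → (132.60,64.67) → (132.60,47.97) → (27.46,47.97) → (27.46,64.67). Closed: final G1 returns to the first vertex.

**Shape 2** — `<path>` open polyline, stroke `#008000` → cut (S801, F1026). Machine vertices: (73.14,95.76) → (138.89,117.15) → (201.58,68.26) → (119.06,61.93) → (152.73,114.11). Open path.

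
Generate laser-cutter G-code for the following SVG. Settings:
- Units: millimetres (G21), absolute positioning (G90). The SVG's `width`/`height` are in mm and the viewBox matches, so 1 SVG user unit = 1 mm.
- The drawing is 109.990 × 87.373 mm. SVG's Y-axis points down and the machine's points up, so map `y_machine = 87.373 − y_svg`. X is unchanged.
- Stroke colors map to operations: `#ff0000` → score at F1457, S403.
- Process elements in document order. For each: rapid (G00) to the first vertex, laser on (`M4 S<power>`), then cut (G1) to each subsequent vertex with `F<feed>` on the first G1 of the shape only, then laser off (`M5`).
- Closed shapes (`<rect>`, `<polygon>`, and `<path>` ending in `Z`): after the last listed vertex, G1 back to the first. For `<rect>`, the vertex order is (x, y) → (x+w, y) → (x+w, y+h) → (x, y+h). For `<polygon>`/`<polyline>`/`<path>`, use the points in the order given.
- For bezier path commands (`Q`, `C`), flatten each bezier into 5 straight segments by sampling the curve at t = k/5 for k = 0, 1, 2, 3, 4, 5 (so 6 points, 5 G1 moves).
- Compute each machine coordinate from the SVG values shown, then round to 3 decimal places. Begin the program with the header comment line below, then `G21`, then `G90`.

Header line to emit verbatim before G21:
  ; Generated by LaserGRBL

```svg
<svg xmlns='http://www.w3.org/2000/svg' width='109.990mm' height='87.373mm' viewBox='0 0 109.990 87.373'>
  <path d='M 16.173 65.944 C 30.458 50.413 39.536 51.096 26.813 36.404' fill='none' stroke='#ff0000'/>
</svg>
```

viewBox `0 0 109.990 87.373` with mm width/height → 1 unit = 1 mm. Flip: y_m = 87.373 − y_svg.

**Shape 1** — `<path>` cubic bezier, stroke `#ff0000` → score (S403, F1457). Control points (SVG): P0=(16.173,65.944), P1=(30.458,50.413), P2=(39.536,51.096), P3=(26.813,36.404); sampled at t=k/5. Machine vertices: (16.173,21.429) → (23.986,29.055) → (29.754,34.305) → (32.678,38.697) → (31.963,43.746) → (26.813,50.969). Open path.

; Generated by LaserGRBL
G21
G90
G00 X16.173 Y21.429
M4 S403
G1 X23.986 Y29.055 F1457
G1 X29.754 Y34.305
G1 X32.678 Y38.697
G1 X31.963 Y43.746
G1 X26.813 Y50.969
M5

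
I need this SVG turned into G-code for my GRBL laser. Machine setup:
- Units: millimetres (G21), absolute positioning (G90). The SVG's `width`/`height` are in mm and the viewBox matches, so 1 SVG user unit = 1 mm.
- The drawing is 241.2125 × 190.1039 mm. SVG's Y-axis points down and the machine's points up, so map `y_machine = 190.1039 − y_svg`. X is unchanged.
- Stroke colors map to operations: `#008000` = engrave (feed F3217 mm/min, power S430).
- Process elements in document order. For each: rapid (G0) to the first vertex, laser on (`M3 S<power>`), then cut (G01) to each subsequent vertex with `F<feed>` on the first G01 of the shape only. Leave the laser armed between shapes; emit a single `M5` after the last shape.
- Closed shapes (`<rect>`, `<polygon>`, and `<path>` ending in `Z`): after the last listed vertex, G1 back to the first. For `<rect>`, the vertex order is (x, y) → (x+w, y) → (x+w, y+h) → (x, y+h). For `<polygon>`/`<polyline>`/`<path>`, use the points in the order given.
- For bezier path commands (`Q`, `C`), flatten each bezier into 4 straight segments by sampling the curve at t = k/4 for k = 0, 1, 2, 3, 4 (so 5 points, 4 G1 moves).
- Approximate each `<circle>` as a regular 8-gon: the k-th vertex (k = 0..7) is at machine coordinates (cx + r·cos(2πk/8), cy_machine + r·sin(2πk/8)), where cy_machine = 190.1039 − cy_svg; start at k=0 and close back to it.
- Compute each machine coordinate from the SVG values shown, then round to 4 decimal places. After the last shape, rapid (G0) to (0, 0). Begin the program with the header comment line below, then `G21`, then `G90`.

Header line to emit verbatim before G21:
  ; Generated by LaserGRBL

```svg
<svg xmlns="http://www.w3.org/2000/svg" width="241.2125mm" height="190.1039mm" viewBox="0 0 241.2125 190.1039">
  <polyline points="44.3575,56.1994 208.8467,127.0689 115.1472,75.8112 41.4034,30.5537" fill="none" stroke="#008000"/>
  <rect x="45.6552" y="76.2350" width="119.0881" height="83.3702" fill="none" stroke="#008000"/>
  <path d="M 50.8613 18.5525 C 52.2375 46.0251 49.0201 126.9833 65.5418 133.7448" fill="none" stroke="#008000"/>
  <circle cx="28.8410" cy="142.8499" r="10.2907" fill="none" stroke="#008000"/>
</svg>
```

; Generated by LaserGRBL
G21
G90
G0 X44.3575 Y133.9045
M3 S430
G01 X208.8467 Y63.0350 F3217
G01 X115.1472 Y114.2927
G01 X41.4034 Y159.5502
G0 X45.6552 Y113.8689
M3 S430
G01 X164.7433 Y113.8689 F3217
G01 X164.7433 Y30.4987
G01 X45.6552 Y30.4987
G01 X45.6552 Y113.8689
G0 X50.8613 Y171.5514
M3 S430
G01 X51.4123 Y142.9134 F3217
G01 X52.5220 Y106.1886
G01 X56.4714 Y73.3471
G01 X65.5418 Y56.3591
G0 X39.1317 Y47.2540
M3 S430
G01 X36.1176 Y54.5306 F3217
G01 X28.8410 Y57.5447
G01 X21.5644 Y54.5306
G01 X18.5503 Y47.2540
G01 X21.5644 Y39.9774
G01 X28.8410 Y36.9633
G01 X36.1176 Y39.9774
G01 X39.1317 Y47.2540
M5
G0 X0.0000 Y0.0000

viewBox `0 0 241.2125 190.1039` with mm width/height → 1 unit = 1 mm. Flip: y_m = 190.1039 − y_svg.

**Shape 1** — `<polyline>` open polyline, stroke `#008000` → engrave (S430, F3217). Machine vertices: (44.3575,133.9045) → (208.8467,63.0350) → (115.1472,114.2927) → (41.4034,159.5502). Open path.

**Shape 2** — `<rect>` rectangle, stroke `#008000` → engrave (S430, F3217). Machine vertices: (45.6552,113.8689) → (164.7433,113.8689) → (164.7433,30.4987) → (45.6552,30.4987) → (45.6552,113.8689). Closed: final G1 returns to the first vertex.

**Shape 3** — `<path>` cubic bezier, stroke `#008000` → engrave (S430, F3217). Control points (SVG): P0=(50.8613,18.5525), P1=(52.2375,46.0251), P2=(49.0201,126.9833), P3=(65.5418,133.7448); sampled at t=k/4. Machine vertices: (50.8613,171.5514) → (51.4123,142.9134) → (52.5220,106.1886) → (56.4714,73.3471) → (65.5418,56.3591). Open path.

**Shape 4** — `<circle>` circle, stroke `#008000` → engrave (S430, F3217). Machine vertices: (39.1317,47.2540) → (36.1176,54.5306) → (28.8410,57.5447) → (21.5644,54.5306) → (18.5503,47.2540) → (21.5644,39.9774) → (28.8410,36.9633) → (36.1176,39.9774) → (39.1317,47.2540). Closed: final G1 returns to the first vertex.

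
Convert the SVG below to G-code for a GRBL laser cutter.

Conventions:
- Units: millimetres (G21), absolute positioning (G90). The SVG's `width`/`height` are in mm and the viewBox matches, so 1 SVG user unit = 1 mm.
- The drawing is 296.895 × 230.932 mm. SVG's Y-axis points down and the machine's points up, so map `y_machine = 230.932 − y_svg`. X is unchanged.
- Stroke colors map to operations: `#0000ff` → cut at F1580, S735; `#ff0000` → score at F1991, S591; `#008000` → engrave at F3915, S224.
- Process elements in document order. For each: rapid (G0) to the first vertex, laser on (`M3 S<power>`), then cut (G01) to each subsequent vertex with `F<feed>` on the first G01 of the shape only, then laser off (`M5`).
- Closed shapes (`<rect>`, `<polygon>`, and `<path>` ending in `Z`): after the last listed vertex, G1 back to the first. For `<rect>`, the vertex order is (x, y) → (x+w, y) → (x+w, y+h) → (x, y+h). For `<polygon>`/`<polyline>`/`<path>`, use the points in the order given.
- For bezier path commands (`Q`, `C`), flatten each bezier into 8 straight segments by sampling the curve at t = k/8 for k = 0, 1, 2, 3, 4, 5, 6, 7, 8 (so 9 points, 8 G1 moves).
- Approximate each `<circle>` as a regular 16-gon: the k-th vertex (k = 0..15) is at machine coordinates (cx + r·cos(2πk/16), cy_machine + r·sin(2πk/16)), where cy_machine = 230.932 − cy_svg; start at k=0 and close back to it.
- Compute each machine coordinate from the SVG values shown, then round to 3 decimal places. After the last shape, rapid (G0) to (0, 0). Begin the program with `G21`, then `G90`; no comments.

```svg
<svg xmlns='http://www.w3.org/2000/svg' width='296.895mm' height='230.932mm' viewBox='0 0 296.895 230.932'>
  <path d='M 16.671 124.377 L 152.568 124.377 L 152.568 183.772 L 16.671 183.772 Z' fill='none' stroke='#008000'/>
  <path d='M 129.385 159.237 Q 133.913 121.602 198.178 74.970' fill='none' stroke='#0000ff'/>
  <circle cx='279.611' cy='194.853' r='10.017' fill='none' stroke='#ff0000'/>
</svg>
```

G21
G90
G0 X16.671 Y106.555
M3 S224
G01 X152.568 Y106.555 F3915
G01 X152.568 Y47.160
G01 X16.671 Y47.160
G01 X16.671 Y106.555
M5
G0 X129.385 Y71.695
M3 S735
G01 X131.450 Y81.244 F1580
G01 X135.383 Y91.075
G01 X141.182 Y101.186
G01 X148.847 Y111.579
G01 X158.380 Y122.253
G01 X169.779 Y133.208
G01 X183.045 Y144.445
G01 X198.178 Y155.962
M5
G0 X289.628 Y36.079
M3 S591
G01 X288.866 Y39.912 F1991
G01 X286.694 Y43.162
G01 X283.444 Y45.334
G01 X279.611 Y46.096
G01 X275.778 Y45.334
G01 X272.528 Y43.162
G01 X270.356 Y39.912
G01 X269.594 Y36.079
G01 X270.356 Y32.246
G01 X272.528 Y28.996
G01 X275.778 Y26.824
G01 X279.611 Y26.062
G01 X283.444 Y26.824
G01 X286.694 Y28.996
G01 X288.866 Y32.246
G01 X289.628 Y36.079
M5
G0 X0.000 Y0.000

viewBox `0 0 296.895 230.932` with mm width/height → 1 unit = 1 mm. Flip: y_m = 230.932 − y_svg.

**Shape 1** — `<path>` rectangle, stroke `#008000` → engrave (S224, F3915). Machine vertices: (16.671,106.555) → (152.568,106.555) → (152.568,47.160) → (16.671,47.160) → (16.671,106.555). Closed: final G1 returns to the first vertex.

**Shape 2** — `<path>` quadratic bezier, stroke `#0000ff` → cut (S735, F1580). Control points (SVG): P0=(129.385,159.237), P1=(133.913,121.602), P2=(198.178,74.970); sampled at t=k/8. Machine vertices: (129.385,71.695) → (131.450,81.244) → (135.383,91.075) → (141.182,101.186) → (148.847,111.579) → (158.380,122.253) → (169.779,133.208) → (183.045,144.445) → (198.178,155.962). Open path.

**Shape 3** — `<circle>` circle, stroke `#ff0000` → score (S591, F1991). Machine vertices: (289.628,36.079) → (288.866,39.912) → (286.694,43.162) → (283.444,45.334) → (279.611,46.096) → (275.778,45.334) → (272.528,43.162) → (270.356,39.912) → (269.594,36.079) → (270.356,32.246) → (272.528,28.996) → (275.778,26.824) → (279.611,26.062) → (283.444,26.824) → (286.694,28.996) → (288.866,32.246) → (289.628,36.079). Closed: final G1 returns to the first vertex.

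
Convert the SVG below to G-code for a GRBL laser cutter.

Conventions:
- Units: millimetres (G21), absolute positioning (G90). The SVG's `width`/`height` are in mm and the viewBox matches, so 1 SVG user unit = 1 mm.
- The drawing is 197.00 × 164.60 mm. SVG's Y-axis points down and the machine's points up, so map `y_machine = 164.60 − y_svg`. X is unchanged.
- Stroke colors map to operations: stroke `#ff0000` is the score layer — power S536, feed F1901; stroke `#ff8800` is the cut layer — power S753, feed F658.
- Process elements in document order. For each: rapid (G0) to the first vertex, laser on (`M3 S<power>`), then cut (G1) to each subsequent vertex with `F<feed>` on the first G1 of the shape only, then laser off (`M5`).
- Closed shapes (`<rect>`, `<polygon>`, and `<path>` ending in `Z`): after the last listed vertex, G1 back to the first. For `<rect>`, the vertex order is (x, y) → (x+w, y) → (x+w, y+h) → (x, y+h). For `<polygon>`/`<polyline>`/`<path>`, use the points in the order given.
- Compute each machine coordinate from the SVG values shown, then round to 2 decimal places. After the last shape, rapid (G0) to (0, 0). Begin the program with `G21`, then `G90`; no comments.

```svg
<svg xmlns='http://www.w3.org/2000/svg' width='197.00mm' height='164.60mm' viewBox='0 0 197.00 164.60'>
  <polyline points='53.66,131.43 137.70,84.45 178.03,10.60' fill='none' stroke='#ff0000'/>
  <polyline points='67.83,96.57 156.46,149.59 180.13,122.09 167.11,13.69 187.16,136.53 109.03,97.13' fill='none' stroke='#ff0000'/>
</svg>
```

G21
G90
G0 X53.66 Y33.17
M3 S536
G1 X137.70 Y80.15 F1901
G1 X178.03 Y154.00
M5
G0 X67.83 Y68.03
M3 S536
G1 X156.46 Y15.01 F1901
G1 X180.13 Y42.51
G1 X167.11 Y150.91
G1 X187.16 Y28.07
G1 X109.03 Y67.47
M5
G0 X0.00 Y0.00

1 u = 1 mm; y_m = 164.60 − y.

[1] `<polyline>` open polyline, #ff0000→score S536 F1901: (53.66,33.17) → (137.70,80.15) → (178.03,154.00)

[2] `<polyline>` open polyline, #ff0000→score S536 F1901: (67.83,68.03) → (156.46,15.01) → (180.13,42.51) → (167.11,150.91) → (187.16,28.07) → (109.03,67.47)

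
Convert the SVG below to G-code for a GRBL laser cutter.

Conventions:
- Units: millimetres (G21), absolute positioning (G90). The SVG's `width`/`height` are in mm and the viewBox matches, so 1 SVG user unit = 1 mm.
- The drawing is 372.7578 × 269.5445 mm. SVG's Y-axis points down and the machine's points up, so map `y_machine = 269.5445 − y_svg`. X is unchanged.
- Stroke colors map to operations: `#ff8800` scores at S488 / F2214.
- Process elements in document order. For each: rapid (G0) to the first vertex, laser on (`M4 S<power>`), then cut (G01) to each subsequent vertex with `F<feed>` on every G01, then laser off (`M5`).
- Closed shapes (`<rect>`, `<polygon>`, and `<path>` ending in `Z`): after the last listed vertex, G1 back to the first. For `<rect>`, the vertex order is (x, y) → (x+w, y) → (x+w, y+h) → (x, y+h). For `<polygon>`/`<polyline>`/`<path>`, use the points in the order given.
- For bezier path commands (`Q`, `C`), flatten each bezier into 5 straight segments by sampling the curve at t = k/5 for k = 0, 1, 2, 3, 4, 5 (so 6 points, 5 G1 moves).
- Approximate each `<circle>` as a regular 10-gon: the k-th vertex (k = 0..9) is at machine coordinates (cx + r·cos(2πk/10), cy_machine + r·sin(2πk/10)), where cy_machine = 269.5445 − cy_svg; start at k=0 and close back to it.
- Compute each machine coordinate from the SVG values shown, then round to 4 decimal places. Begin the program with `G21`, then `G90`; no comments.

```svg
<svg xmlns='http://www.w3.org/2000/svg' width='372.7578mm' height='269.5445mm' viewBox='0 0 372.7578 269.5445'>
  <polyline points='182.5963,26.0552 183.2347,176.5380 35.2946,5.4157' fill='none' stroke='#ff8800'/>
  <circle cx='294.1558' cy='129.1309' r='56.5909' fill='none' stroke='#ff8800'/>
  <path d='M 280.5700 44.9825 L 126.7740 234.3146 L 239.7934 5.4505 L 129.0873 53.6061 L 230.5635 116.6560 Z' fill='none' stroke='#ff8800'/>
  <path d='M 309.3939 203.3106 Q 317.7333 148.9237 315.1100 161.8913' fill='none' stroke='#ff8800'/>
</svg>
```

viewBox `0 0 372.7578 269.5445` with mm width/height → 1 unit = 1 mm. Flip: y_m = 269.5445 − y_svg.

**Shape 1** — `<polyline>` open polyline, stroke `#ff8800` → score (S488, F2214). Machine vertices: (182.5963,243.4893) → (183.2347,93.0065) → (35.2946,264.1288). Open path.

**Shape 2** — `<circle>` circle, stroke `#ff8800` → score (S488, F2214). Machine vertices: (350.7467,140.4136) → (339.9388,173.6769) → (311.6433,194.2347) → (276.6683,194.2347) → (248.3728,173.6769) → (237.5649,140.4136) → (248.3728,107.1503) → (276.6683,86.5925) → (311.6433,86.5925) → (339.9388,107.1503) → (350.7467,140.4136). Closed: final G1 returns to the first vertex.

**Shape 3** — `<path>` closed polygon, stroke `#ff8800` → score (S488, F2214). Machine vertices: (280.5700,224.5620) → (126.7740,35.2299) → (239.7934,264.0940) → (129.0873,215.9384) → (230.5635,152.8885) → (280.5700,224.5620). Closed: final G1 returns to the first vertex.

**Shape 4** — `<path>` quadratic bezier, stroke `#ff8800` → score (S488, F2214). Control points (SVG): P0=(309.3939,203.3106), P1=(317.7333,148.9237), P2=(315.1100,161.8913); sampled at t=k/5. Machine vertices: (309.3939,66.2339) → (312.2912,85.2945) → (314.3114,98.9667) → (315.4546,107.2506) → (315.7208,110.1461) → (315.1100,107.6532). Open path.

G21
G90
G0 X182.5963 Y243.4893
M4 S488
G01 X183.2347 Y93.0065 F2214
G01 X35.2946 Y264.1288 F2214
M5
G0 X350.7467 Y140.4136
M4 S488
G01 X339.9388 Y173.6769 F2214
G01 X311.6433 Y194.2347 F2214
G01 X276.6683 Y194.2347 F2214
G01 X248.3728 Y173.6769 F2214
G01 X237.5649 Y140.4136 F2214
G01 X248.3728 Y107.1503 F2214
G01 X276.6683 Y86.5925 F2214
G01 X311.6433 Y86.5925 F2214
G01 X339.9388 Y107.1503 F2214
G01 X350.7467 Y140.4136 F2214
M5
G0 X280.5700 Y224.5620
M4 S488
G01 X126.7740 Y35.2299 F2214
G01 X239.7934 Y264.0940 F2214
G01 X129.0873 Y215.9384 F2214
G01 X230.5635 Y152.8885 F2214
G01 X280.5700 Y224.5620 F2214
M5
G0 X309.3939 Y66.2339
M4 S488
G01 X312.2912 Y85.2945 F2214
G01 X314.3114 Y98.9667 F2214
G01 X315.4546 Y107.2506 F2214
G01 X315.7208 Y110.1461 F2214
G01 X315.1100 Y107.6532 F2214
M5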